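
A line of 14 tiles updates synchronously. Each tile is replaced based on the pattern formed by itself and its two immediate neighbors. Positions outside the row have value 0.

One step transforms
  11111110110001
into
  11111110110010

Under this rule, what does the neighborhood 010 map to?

At position 13 the neighborhood is 010; the next row has 0 there.

0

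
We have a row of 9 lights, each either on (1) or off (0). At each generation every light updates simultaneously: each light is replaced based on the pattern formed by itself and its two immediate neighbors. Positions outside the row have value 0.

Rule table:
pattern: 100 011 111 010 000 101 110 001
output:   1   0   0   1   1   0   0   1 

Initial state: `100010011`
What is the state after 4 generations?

111111100
000000011
111111100  (repeats generation 1; period 2)
generation 4: 000000011

000000011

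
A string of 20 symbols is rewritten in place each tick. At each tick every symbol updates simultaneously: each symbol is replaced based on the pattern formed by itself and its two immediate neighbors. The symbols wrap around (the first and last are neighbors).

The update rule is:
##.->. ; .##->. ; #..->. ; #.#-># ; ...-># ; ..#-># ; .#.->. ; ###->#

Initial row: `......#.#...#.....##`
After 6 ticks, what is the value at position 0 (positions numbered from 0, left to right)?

.#####.#..##..####..
#.###.#..#...#.##..#
.#.#.#..#..##.#...#.
#.#.#..#..#..#..##..
.#.#..#..#..#..#...#
#.#..#..#..#..#..##.
position 0 holds #

#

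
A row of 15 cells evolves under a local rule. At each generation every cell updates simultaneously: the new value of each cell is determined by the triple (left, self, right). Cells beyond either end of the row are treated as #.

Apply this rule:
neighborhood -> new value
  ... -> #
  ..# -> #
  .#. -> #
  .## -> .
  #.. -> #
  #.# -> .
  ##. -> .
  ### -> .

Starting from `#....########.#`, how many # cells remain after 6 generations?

10

generation 1: .####..........
generation 2: .....##########
generation 3: #####..........
generation 4: .....##########  (repeats generation 2; period 2)
generation 6: .....##########
count of #: 10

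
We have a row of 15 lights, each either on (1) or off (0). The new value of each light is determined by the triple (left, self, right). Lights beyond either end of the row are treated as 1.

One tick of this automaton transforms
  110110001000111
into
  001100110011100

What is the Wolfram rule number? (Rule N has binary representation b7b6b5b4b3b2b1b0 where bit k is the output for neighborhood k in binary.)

position 0: 111 → 0  (bit 7 = 0)
position 1: 110 → 0  (bit 6 = 0)
position 2: 101 → 1  (bit 5 = 1)
position 5: 100 → 0  (bit 4 = 0)
position 3: 011 → 1  (bit 3 = 1)
position 8: 010 → 0  (bit 2 = 0)
position 7: 001 → 1  (bit 1 = 1)
position 6: 000 → 1  (bit 0 = 1)
bits b7..b0 = 00101011 = 43

43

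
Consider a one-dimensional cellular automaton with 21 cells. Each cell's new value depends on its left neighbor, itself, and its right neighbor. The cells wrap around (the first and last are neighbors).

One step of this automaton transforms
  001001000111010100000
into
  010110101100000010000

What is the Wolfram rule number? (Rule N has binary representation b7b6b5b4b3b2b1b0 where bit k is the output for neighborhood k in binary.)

position 10: 111 → 0  (bit 7 = 0)
position 11: 110 → 0  (bit 6 = 0)
position 12: 101 → 0  (bit 5 = 0)
position 3: 100 → 1  (bit 4 = 1)
position 9: 011 → 1  (bit 3 = 1)
position 2: 010 → 0  (bit 2 = 0)
position 1: 001 → 1  (bit 1 = 1)
position 0: 000 → 0  (bit 0 = 0)
bits b7..b0 = 00011010 = 26

26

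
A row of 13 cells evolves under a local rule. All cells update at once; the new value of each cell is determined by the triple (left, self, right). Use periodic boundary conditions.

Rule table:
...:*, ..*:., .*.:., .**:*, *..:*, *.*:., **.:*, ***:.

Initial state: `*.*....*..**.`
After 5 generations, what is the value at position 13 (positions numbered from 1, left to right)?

generation 1: ...***..*.**.
generation 2: **.*.**...***
generation 3: .*...****.*..
generation 4: ..**.*..*..**
generation 5: *.**..*..*.**
position 13 holds *

*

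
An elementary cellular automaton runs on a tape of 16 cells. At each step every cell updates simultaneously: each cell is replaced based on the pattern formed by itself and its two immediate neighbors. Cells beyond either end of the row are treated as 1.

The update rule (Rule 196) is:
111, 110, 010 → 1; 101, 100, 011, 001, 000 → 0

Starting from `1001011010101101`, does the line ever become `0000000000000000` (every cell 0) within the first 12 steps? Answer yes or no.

no

1001001010100100
1001001010100100  (fixed point — unchanged through step 12)
step 12 is 1001001010100100, still not uniform 0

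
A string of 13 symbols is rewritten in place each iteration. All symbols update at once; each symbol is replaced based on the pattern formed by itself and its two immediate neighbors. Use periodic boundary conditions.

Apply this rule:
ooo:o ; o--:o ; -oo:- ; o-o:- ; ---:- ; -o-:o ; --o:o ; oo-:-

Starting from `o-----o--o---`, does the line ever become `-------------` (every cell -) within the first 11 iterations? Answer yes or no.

oo---oooooo-o
o-o-o-oooo---
o-o-o--oo-o-o
--o-ooo---o--
-oo--o-o-ooo-
o--ooo-o--o-o
-oo-o--oooo--
o---ooo-oo-o-
oo-o-o-----o-
---o-oo---oo-
--oo---o-o--o
iteration 11 is --oo---o-o--o, still not uniform -

no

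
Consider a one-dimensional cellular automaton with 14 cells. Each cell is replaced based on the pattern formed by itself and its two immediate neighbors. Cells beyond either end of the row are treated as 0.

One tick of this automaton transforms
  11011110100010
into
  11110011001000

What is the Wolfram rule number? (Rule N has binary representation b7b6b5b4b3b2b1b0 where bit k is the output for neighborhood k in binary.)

position 4: 111 → 0  (bit 7 = 0)
position 1: 110 → 1  (bit 6 = 1)
position 2: 101 → 1  (bit 5 = 1)
position 9: 100 → 0  (bit 4 = 0)
position 0: 011 → 1  (bit 3 = 1)
position 8: 010 → 0  (bit 2 = 0)
position 11: 001 → 0  (bit 1 = 0)
position 10: 000 → 1  (bit 0 = 1)
bits b7..b0 = 01101001 = 105

105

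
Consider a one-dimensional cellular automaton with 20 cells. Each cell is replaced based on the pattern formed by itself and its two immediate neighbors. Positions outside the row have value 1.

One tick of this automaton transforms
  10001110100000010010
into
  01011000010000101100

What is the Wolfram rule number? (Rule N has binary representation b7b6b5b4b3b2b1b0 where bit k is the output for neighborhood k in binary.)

26

position 5: 111 → 0  (bit 7 = 0)
position 0: 110 → 0  (bit 6 = 0)
position 7: 101 → 0  (bit 5 = 0)
position 1: 100 → 1  (bit 4 = 1)
position 4: 011 → 1  (bit 3 = 1)
position 8: 010 → 0  (bit 2 = 0)
position 3: 001 → 1  (bit 1 = 1)
position 2: 000 → 0  (bit 0 = 0)
bits b7..b0 = 00011010 = 26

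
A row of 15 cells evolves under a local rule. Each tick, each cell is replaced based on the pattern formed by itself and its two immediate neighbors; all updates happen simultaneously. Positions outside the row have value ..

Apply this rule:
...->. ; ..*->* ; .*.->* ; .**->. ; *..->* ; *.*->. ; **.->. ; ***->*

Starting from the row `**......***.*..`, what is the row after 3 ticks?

..*....*.*..**.
.***..**.***..*
*.*.**....*.***

*.*.**....*.***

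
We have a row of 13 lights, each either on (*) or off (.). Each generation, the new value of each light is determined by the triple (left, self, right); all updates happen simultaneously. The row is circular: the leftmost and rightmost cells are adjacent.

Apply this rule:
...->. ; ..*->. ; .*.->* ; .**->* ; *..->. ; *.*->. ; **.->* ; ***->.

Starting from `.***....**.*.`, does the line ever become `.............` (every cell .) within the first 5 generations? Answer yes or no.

no

generation 1: .*.*....**.*.
generation 2: .*.*....**.*.  (fixed point — unchanged through generation 5)
generation 5 is .*.*....**.*., still not uniform .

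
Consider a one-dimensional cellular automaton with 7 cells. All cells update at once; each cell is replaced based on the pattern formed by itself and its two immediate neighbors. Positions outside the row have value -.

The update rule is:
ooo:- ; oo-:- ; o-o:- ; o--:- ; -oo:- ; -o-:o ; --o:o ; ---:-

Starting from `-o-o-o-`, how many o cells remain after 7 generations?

2

oo-o-o-
---o-o-
--oo-o-
-o---o-
oo--oo-
---o---
--oo---
count of o: 2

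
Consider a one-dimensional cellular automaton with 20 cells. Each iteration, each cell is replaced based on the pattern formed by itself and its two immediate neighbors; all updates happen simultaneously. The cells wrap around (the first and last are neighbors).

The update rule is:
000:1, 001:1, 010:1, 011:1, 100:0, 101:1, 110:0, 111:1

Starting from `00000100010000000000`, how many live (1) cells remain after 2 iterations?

11111101110111111111
11111011101111111111
count of 1: 18

18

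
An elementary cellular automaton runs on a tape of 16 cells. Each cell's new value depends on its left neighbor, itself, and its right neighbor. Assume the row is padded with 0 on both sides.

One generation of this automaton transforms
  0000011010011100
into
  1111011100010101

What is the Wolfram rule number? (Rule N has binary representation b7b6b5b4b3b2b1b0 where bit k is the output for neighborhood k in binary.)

105

position 12: 111 → 0  (bit 7 = 0)
position 6: 110 → 1  (bit 6 = 1)
position 7: 101 → 1  (bit 5 = 1)
position 9: 100 → 0  (bit 4 = 0)
position 5: 011 → 1  (bit 3 = 1)
position 8: 010 → 0  (bit 2 = 0)
position 4: 001 → 0  (bit 1 = 0)
position 0: 000 → 1  (bit 0 = 1)
bits b7..b0 = 01101001 = 105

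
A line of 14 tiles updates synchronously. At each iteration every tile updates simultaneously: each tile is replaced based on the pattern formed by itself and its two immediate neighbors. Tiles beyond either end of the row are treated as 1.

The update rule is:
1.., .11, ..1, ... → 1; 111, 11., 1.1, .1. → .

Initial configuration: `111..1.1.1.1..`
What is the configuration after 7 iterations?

.......1......

iteration 1: ...11.......11
iteration 2: 1111.11111111.
iteration 3: .....1........
iteration 4: 11111.11111111
iteration 5: ......1.......
iteration 6: 111111.1111111
iteration 7: .......1......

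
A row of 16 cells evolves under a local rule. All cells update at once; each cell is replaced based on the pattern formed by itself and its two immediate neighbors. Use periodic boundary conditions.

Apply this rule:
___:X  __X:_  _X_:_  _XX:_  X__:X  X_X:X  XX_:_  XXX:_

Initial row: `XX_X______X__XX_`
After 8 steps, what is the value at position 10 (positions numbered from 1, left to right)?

X

step 1: __X_XXXXX__X___X
step 2: X__X_____X__XX__
step 3: _X__XXXX__X___X_
step 4: __X_____X__XX__X
step 5: X__XXXX__X___X__
step 6: _X_____X__XX__X_
step 7: __XXXX__X___X__X
step 8: X_____X__XX__X__
position 10 holds X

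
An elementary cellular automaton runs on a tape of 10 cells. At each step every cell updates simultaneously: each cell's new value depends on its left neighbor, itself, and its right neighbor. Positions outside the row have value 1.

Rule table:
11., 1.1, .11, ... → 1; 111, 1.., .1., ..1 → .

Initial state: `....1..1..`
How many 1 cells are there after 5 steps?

4

step 1: .11.......
step 2: 111.11111.
step 3: ..111...11
step 4: ..1.1.1.1.
step 5: ...1.1.1.1
count of 1: 4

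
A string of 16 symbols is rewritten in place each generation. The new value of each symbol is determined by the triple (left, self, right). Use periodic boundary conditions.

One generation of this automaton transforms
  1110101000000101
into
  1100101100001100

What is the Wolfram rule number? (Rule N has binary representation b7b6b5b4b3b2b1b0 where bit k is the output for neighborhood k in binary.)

150

position 0: 111 → 1  (bit 7 = 1)
position 2: 110 → 0  (bit 6 = 0)
position 3: 101 → 0  (bit 5 = 0)
position 7: 100 → 1  (bit 4 = 1)
position 15: 011 → 0  (bit 3 = 0)
position 4: 010 → 1  (bit 2 = 1)
position 12: 001 → 1  (bit 1 = 1)
position 8: 000 → 0  (bit 0 = 0)
bits b7..b0 = 10010110 = 150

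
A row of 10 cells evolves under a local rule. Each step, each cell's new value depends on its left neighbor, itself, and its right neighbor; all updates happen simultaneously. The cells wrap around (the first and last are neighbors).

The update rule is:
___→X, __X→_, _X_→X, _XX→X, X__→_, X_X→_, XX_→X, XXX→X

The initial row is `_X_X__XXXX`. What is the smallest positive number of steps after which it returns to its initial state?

step 1: _X_X__XXXX

1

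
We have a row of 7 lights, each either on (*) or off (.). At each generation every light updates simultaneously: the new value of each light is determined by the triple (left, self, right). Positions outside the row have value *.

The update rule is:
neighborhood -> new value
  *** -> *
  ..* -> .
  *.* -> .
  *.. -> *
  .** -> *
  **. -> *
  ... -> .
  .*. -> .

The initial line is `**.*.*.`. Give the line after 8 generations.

******.

**.....
***....
****...
*****..
******.
******.  (fixed point — unchanged through generation 8)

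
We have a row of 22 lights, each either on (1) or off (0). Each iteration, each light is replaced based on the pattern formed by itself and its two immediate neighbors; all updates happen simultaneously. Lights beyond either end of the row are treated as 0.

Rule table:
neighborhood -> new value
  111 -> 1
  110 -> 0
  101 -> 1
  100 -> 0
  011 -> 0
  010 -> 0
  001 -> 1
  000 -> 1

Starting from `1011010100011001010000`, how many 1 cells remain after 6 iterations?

8

0100101001100010100111
1001010010001101001010
0010100100110010010100
1101001001000100101001
0010010010011001010010
1100100100100010100100
count of 1: 8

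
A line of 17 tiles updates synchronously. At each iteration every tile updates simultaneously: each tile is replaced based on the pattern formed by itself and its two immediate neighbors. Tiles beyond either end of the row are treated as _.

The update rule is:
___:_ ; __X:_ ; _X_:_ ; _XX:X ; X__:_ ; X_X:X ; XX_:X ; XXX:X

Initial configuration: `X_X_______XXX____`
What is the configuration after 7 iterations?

iteration 1: _X________XXX____
iteration 2: __________XXX____
iteration 3: __________XXX____  (fixed point — unchanged through iteration 7)

__________XXX____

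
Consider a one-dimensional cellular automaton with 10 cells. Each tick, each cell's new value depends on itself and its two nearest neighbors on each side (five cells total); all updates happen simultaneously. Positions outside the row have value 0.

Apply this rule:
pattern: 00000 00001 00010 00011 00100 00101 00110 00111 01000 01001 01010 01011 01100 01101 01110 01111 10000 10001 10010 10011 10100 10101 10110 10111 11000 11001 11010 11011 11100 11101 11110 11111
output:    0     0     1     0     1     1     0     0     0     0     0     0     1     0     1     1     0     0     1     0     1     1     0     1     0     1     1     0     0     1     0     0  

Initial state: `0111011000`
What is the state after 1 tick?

0011001000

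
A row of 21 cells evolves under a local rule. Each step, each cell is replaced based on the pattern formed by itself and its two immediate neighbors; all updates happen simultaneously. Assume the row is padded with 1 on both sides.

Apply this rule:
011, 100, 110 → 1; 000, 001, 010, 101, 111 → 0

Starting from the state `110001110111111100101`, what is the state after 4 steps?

000111000000100001101

011001010100000110001
011100000010000111001
010110000001000101101
000111000000100001101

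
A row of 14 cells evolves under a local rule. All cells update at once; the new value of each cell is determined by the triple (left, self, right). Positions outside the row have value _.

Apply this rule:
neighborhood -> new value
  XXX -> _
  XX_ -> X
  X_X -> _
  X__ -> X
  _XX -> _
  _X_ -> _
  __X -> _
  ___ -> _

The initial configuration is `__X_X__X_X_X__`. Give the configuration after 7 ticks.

tick 1: _____X______X_
tick 2: ______X______X
tick 3: _______X______
tick 4: ________X_____
tick 5: _________X____
tick 6: __________X___
tick 7: ___________X__

___________X__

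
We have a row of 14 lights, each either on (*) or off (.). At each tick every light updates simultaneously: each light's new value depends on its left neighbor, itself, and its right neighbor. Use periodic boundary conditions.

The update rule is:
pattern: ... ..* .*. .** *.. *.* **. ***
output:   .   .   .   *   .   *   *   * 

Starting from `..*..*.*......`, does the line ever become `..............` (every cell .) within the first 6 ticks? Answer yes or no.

......*.......
..............
all cells are . at tick 2

yes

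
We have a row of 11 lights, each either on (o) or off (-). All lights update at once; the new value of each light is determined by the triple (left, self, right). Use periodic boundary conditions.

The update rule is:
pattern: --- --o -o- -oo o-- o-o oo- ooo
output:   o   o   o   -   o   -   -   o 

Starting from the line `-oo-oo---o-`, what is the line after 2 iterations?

-ooooo-oooo

o-----ooooo
-ooooo-oooo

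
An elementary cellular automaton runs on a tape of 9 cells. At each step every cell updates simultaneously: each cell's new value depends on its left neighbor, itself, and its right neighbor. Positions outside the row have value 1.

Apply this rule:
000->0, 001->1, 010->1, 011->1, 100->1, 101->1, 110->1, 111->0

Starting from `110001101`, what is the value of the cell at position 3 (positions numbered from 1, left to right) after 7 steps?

011011111
111110000
000011001
100111111
111100000
000110001
101111011
position 3 holds 1

1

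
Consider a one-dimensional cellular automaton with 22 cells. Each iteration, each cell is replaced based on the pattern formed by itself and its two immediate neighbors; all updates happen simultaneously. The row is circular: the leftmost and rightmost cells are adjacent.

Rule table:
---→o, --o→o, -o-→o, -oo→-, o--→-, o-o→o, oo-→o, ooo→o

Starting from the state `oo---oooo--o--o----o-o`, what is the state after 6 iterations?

oooo-oo-oo-ooo-oo-oo-o

oo-oo-ooo-oo-oo-ooooo-
-oo-oo-ooo-oo-oo-ooooo
o-oo-oo-ooo-oo-oo-oooo
oo-oo-oo-ooo-oo-oo-ooo
ooo-oo-oo-ooo-oo-oo-oo
oooo-oo-oo-ooo-oo-oo-o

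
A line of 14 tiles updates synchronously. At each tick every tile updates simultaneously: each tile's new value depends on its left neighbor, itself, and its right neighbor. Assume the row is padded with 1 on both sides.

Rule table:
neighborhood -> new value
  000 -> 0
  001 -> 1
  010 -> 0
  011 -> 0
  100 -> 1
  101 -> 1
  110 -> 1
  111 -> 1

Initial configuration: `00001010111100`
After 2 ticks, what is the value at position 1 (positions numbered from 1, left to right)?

10010101011111
11101010101111
position 1 holds 1

1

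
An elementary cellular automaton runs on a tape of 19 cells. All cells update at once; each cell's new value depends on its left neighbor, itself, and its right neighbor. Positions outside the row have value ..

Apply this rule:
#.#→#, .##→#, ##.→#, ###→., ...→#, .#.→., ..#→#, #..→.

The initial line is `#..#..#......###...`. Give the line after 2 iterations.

##..#..##....##.###

..#..#..######.#.##
##..#..##....##.###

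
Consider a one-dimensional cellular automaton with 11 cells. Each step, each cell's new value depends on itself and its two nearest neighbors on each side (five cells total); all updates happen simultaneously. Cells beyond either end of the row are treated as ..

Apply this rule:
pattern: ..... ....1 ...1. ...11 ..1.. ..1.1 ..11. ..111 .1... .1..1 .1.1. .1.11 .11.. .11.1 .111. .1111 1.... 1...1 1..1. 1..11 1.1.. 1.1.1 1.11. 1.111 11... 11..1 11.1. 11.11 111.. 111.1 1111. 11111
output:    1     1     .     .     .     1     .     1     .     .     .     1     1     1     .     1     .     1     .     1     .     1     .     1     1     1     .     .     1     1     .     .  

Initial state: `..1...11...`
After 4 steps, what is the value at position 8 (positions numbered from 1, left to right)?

step 1: 1...1..11.1
step 2: ..1...1.1..
step 3: 1...1.1....
step 4: ..1.1....11
position 8 holds .

.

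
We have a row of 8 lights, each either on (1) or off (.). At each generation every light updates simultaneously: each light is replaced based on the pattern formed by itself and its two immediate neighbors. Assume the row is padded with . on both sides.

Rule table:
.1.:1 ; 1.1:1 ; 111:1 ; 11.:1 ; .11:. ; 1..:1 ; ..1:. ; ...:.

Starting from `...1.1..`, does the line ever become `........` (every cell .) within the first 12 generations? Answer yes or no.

...1111.
....1111
.....111
......11
.......1
.......1  (fixed point — unchanged through generation 12)
generation 12 is .......1, still not uniform .

no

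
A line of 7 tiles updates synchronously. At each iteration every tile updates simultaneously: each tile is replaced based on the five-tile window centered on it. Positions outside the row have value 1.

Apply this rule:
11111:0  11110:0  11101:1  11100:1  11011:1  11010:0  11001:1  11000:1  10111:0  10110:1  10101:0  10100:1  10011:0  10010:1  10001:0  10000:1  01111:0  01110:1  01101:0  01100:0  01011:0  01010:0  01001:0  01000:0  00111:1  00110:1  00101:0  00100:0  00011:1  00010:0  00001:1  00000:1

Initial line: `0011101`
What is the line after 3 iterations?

iteration 1: 1011110
iteration 2: 1100011
iteration 3: 0110110

0110110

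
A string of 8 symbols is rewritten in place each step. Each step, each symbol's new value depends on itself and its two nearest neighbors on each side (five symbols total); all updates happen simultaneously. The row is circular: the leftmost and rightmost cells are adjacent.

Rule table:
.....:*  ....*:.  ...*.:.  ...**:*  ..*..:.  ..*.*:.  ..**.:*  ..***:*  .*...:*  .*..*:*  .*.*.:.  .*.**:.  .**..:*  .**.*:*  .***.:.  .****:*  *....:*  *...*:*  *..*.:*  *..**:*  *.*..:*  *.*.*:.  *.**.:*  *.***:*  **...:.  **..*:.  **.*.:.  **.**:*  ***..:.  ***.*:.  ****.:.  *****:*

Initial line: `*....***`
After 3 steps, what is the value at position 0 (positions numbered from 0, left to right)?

..*.***.
*...*...
.**..**.
position 0 holds .

.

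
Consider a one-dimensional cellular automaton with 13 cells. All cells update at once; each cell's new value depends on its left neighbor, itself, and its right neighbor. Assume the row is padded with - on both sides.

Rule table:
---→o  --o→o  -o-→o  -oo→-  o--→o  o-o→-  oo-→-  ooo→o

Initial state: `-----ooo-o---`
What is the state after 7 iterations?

ooo-o-ooo---o

ooooo-o--oooo
-ooo--ooo-oo-
o-o-oo-o----o
o-o----oooooo
o-ooooo-oooo-
o--ooo---oo-o
ooo-o-ooo---o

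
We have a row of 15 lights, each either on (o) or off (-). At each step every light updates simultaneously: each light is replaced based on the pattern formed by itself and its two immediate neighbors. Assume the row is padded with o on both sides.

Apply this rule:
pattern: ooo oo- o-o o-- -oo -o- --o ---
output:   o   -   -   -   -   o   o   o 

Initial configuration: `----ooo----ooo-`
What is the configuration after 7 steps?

-ooo-o--ooo-o--
--o--o-o-o--o-o
-oo-oo-o-o-oo--
-------o-o----o
-ooooooo-o-ooo-
--ooooo--o--o--
-o-ooo--oo-oo-o

-o-ooo--oo-oo-o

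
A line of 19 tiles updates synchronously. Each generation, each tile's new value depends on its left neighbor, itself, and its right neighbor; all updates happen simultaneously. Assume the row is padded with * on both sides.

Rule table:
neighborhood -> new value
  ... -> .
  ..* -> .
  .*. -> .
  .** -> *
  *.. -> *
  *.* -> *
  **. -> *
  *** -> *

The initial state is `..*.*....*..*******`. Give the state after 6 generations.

******..*.*********

*..*.*....*.*******
**..*.*....********
***..*.*...********
****..*.*..********
*****..*.*.********
******..*.*********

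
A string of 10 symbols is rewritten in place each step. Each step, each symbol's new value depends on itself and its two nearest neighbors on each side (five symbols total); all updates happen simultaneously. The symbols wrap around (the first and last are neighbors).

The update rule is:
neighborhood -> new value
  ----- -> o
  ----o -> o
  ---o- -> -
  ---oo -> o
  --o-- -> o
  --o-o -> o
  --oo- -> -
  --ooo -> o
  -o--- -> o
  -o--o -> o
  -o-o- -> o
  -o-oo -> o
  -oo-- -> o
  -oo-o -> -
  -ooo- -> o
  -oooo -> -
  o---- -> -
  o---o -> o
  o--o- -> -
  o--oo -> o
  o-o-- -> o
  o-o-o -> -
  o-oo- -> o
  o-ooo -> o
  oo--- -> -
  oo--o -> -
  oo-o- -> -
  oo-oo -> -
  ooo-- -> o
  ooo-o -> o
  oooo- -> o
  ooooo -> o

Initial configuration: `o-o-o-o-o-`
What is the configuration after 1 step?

-o-o-o-o-o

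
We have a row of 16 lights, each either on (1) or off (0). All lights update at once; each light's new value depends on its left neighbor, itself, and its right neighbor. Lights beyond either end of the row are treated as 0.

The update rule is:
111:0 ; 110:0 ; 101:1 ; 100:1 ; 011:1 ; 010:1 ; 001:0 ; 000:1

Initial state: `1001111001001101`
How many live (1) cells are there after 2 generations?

12

1101000101101011
1011110111011110
count of 1: 12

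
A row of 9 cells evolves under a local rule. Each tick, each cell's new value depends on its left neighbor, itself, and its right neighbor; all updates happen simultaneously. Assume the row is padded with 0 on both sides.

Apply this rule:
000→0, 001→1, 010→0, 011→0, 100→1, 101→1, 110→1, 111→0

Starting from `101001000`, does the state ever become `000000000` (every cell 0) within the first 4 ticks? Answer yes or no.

010110100
101011010
010101101
101010110
tick 4 is 101010110, still not uniform 0

no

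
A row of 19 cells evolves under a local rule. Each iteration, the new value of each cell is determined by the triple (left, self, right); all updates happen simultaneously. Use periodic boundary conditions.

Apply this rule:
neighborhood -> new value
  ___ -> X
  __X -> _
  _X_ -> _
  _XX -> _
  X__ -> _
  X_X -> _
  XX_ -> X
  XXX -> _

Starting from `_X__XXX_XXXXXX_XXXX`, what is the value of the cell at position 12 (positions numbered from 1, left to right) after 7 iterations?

X

iteration 1: ______X______X____X
iteration 2: _XXXX___XXXX___XX__
iteration 3: ____X_X____X_X__X_X
iteration 4: _XX_____XX_________
iteration 5: __X_XXX__X_XXXXXXXX
iteration 6: ______X___________X
iteration 7: _XXXX___XXXXXXXXX__
position 12 holds X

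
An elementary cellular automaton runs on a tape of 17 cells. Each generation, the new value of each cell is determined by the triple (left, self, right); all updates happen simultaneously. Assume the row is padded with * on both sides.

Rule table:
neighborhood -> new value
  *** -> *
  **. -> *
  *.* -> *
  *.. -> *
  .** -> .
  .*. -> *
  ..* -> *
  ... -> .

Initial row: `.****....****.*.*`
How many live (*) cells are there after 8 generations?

*.****..*.******.
**.*******.******
***.*******.*****
****.*******.****
*****.*******.***
******.*******.**
*******.*******.*
********.*******.
count of *: 15

15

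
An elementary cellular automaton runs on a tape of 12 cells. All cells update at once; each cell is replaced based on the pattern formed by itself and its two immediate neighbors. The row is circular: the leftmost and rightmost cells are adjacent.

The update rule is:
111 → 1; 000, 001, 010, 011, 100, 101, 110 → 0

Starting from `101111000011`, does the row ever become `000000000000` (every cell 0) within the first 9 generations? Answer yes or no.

yes

000110000001
000000000000
all cells are 0 at generation 2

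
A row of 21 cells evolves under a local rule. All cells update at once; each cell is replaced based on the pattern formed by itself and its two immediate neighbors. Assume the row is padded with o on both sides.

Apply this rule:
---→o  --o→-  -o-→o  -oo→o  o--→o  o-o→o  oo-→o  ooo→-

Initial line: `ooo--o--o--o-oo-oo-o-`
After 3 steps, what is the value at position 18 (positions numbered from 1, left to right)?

o

--oo-oo-oo-oooooooooo
o-oooooooooo---------
ooo--------ooooooooo-
position 18 holds o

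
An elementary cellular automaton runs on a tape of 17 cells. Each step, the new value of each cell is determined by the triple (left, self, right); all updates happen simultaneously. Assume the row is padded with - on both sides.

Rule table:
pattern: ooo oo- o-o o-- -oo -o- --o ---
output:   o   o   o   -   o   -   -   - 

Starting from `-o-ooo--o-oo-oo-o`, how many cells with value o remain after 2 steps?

--oooo---ooooooo-
--oooo---ooooooo-
count of o: 11

11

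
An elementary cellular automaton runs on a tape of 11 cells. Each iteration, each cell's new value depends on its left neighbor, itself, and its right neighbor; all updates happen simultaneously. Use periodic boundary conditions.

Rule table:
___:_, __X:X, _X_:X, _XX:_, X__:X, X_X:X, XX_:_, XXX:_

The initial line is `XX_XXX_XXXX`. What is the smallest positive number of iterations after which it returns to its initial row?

4

iteration 1: __X___X____
iteration 2: _XXX_XXX___
iteration 3: X___X___X__
iteration 4: XX_XXX_XXXX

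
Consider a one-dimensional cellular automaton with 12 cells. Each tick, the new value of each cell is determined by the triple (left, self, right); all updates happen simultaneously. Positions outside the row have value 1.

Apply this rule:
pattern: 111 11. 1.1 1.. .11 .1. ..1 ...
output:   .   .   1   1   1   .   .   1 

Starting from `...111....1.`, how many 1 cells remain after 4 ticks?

5

11.1..111..1
..1.1.1..1.1
1..1.1.1..11
.1..1.1.1.1.
count of 1: 5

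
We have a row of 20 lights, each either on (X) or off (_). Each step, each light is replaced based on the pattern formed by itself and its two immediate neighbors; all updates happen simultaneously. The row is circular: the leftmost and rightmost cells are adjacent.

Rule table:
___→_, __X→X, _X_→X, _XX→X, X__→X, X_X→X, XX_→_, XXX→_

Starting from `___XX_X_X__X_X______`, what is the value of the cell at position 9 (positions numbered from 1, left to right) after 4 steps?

step 1: __XX_XXXXXXXXXX_____
step 2: _XX_XX_________X____
step 3: XX_XX_X_______XXX___
step 4: X_XX_XXX_____XX__X_X
position 9 holds _

_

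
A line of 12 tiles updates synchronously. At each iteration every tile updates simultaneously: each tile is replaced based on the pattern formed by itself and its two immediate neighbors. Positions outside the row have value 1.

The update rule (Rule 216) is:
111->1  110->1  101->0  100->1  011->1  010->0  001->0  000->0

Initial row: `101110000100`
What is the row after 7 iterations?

101111111110

iteration 1: 101111000010
iteration 2: 101111100000
iteration 3: 101111110000
iteration 4: 101111111000
iteration 5: 101111111100
iteration 6: 101111111110
iteration 7: 101111111110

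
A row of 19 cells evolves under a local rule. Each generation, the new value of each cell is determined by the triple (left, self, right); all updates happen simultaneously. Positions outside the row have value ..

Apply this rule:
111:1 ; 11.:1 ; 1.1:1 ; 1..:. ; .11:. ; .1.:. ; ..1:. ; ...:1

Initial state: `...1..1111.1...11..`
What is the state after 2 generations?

11.....1111..1..1.1
.1.111..111......1.

.1.111..111......1.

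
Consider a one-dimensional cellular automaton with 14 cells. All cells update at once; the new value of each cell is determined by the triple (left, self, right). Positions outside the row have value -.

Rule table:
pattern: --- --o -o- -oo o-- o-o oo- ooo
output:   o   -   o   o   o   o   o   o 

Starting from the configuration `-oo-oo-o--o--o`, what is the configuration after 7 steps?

-ooooooooooooo

step 1: -oooooooo-oo-o
step 2: -ooooooooooooo
step 3: -ooooooooooooo  (fixed point — unchanged through step 7)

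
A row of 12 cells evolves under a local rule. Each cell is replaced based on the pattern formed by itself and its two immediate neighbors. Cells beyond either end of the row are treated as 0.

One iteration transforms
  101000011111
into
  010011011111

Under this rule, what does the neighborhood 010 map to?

0

At position 0 the neighborhood is 010; the next row has 0 there.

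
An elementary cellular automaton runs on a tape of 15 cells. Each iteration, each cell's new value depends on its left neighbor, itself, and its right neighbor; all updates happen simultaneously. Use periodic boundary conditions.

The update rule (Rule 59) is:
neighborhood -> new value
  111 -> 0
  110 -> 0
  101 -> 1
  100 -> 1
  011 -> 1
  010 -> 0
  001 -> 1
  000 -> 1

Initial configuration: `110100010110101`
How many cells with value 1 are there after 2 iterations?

9

001011101101011
110110011010110
count of 1: 9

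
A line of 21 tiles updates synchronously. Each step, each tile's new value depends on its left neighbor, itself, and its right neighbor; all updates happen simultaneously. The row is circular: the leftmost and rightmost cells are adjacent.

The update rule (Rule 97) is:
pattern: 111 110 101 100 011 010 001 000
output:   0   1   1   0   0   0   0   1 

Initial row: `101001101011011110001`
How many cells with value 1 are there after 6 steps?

12

110000110101100010100
010110011010101001000
001010001101010000011
000100100110100111001
010000000011000001000
000111111001011100011
count of 1: 12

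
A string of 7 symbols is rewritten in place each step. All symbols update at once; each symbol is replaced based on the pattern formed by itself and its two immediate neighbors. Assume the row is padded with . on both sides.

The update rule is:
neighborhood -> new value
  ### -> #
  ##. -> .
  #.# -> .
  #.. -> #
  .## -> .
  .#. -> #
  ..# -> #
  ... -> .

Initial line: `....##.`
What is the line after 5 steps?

..###.#

...#..#
..#####
.#.###.
##..#.#
..###.#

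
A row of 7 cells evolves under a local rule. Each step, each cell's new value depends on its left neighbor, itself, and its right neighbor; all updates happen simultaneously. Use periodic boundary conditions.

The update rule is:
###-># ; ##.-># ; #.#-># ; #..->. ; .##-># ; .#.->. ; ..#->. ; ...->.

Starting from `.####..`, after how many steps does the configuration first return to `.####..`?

1

.####..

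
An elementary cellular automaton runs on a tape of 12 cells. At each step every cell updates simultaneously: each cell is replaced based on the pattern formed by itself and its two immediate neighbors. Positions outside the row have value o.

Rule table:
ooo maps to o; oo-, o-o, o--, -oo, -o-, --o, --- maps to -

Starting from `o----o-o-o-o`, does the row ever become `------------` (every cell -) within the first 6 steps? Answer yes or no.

------------
all cells are - at step 1

yes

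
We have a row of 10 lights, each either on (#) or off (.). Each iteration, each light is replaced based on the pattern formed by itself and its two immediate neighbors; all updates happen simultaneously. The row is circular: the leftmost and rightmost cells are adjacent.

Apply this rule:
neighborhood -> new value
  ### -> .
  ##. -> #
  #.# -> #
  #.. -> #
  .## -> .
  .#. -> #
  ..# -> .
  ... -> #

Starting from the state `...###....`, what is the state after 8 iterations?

.....###..

##...#####
.###......
...#######
##.......#
.#######..
.......###
######...#
.....###..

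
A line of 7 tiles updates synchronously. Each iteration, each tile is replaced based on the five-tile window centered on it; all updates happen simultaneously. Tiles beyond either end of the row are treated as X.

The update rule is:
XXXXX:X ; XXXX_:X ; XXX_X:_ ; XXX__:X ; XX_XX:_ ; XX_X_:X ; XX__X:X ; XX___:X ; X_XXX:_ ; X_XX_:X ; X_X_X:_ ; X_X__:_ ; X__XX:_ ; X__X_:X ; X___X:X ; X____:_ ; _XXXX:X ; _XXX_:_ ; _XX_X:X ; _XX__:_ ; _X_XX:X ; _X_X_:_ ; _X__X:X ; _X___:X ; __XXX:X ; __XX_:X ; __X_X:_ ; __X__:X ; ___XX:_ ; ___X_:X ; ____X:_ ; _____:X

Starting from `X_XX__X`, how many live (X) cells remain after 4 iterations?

__X_X_X
XX___X_
XXXXX_X
XXXX___
count of X: 4

4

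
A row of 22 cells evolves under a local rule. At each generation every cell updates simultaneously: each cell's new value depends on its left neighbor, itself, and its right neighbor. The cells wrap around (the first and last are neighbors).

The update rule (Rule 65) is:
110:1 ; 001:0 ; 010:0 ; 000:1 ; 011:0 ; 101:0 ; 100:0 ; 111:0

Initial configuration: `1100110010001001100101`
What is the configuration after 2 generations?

0100010000100000100000
0001000110001110001111

0001000110001110001111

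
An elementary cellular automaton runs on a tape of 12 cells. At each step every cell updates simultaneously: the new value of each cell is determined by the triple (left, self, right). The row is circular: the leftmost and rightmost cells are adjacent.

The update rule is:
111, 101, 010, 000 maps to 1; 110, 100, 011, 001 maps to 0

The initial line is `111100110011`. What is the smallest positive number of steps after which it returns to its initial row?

111000000001
110011111100
000001111000
111100110011

4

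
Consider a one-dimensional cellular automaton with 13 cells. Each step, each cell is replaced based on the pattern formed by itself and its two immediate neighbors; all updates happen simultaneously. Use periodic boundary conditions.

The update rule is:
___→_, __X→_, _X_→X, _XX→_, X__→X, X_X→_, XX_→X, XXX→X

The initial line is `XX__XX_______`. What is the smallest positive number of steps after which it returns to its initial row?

_XX__XX______
__XX__XX_____
___XX__XX____
____XX__XX___
_____XX__XX__
______XX__XX_
_______XX__XX
X_______XX__X
XX_______XX__
_XX_______XX_
__XX_______XX
X__XX_______X
XX__XX_______

13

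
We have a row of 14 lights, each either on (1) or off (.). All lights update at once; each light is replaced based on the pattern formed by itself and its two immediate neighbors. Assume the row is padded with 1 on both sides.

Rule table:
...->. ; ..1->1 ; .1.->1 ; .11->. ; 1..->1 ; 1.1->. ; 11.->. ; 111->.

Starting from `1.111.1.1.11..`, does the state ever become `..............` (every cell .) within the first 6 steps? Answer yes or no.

......1.1...11
1....11.11.1..
.1..1......111
.11111....1...
......1..111.1
1....1111.....
step 6 is 1....1111....., still not uniform .

no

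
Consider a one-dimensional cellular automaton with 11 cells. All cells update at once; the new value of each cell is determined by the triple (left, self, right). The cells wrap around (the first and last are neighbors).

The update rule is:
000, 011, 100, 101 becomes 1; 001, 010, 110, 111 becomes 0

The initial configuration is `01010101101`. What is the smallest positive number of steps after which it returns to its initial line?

11

step 1: 10101011010
step 2: 01010110101
step 3: 10101101010
step 4: 01011010101
step 5: 10110101010
step 6: 01101010101
step 7: 11010101010
step 8: 10101010101
step 9: 01010101011
step 10: 10101010110
step 11: 01010101101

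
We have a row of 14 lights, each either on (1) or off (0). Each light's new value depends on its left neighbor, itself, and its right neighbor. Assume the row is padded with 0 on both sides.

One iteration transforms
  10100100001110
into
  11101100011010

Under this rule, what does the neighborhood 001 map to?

At position 4 the neighborhood is 001; the next row has 1 there.

1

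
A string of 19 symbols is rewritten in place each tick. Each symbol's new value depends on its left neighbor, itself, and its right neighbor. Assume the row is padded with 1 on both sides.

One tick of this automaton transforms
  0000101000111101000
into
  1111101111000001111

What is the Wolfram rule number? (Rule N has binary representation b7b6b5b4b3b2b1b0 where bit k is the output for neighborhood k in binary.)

23

position 11: 111 → 0  (bit 7 = 0)
position 13: 110 → 0  (bit 6 = 0)
position 5: 101 → 0  (bit 5 = 0)
position 0: 100 → 1  (bit 4 = 1)
position 10: 011 → 0  (bit 3 = 0)
position 4: 010 → 1  (bit 2 = 1)
position 3: 001 → 1  (bit 1 = 1)
position 1: 000 → 1  (bit 0 = 1)
bits b7..b0 = 00010111 = 23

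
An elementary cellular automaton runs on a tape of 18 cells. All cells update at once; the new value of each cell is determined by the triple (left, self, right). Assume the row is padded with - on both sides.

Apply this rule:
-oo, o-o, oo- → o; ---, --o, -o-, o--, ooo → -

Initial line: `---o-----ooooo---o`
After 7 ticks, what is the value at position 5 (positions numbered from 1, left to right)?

---------o---o----
------------------
------------------  (fixed point — unchanged through tick 7)
position 5 holds -

-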